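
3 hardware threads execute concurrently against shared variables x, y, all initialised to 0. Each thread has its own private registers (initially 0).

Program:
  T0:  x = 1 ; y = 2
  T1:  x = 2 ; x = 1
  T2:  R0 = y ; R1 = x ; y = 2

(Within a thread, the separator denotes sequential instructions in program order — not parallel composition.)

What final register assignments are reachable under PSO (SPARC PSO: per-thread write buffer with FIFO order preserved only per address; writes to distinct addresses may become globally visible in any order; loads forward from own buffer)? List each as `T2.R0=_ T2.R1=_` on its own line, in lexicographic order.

T2.R0=0 T2.R1=0
T2.R0=0 T2.R1=1
T2.R0=0 T2.R1=2
T2.R0=2 T2.R1=0
T2.R0=2 T2.R1=1
T2.R0=2 T2.R1=2

outcome vector order: (T2.R0,T2.R1)
|PSO outcomes| = 6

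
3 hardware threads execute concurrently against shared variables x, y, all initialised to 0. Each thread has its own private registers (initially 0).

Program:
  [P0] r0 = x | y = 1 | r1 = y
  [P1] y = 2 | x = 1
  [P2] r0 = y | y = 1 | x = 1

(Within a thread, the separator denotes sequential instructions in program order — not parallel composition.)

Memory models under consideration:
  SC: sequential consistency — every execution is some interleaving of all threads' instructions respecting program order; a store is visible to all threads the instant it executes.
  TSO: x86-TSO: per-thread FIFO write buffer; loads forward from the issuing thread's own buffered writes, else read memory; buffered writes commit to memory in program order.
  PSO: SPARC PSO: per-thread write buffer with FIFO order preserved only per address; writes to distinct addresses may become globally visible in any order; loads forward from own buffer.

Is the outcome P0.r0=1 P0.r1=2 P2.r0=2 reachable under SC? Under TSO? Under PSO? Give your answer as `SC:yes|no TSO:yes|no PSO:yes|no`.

outcome vector order: (P0.r0,P0.r1,P2.r0)
[SC] allowed = {010, 011, 012, 020, 021, 022, 110, 111, 112, 120}
[TSO] allowed = {010, 011, 012, 020, 021, 022, 110, 111, 112, 120}
[PSO] allowed = {010, 011, 012, 020, 021, 022, 110, 111, 112, 120, 121, 122}
target 122 ∈ {PSO}

SC:no TSO:no PSO:yes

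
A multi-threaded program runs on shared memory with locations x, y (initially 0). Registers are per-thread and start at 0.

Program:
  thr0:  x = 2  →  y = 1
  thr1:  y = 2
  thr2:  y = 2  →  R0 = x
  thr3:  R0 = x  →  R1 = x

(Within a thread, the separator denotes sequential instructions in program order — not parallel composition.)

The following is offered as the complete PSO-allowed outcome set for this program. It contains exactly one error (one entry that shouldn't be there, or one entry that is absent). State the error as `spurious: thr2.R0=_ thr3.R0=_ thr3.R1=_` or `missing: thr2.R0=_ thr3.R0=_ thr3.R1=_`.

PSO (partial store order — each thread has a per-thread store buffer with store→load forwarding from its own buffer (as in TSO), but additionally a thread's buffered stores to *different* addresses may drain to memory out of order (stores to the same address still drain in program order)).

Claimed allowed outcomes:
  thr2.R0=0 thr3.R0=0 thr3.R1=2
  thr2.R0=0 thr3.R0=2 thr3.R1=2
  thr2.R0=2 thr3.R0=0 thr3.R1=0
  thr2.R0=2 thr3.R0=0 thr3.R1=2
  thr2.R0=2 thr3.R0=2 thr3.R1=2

missing: thr2.R0=0 thr3.R0=0 thr3.R1=0

outcome vector order: (thr2.R0,thr3.R0,thr3.R1)
PSO: 6 outcomes — {<0 0 0> <0 0 2> <0 2 2> <2 0 0> <2 0 2> <2 2 2>}
PSO∖claimed = {<0 0 0>}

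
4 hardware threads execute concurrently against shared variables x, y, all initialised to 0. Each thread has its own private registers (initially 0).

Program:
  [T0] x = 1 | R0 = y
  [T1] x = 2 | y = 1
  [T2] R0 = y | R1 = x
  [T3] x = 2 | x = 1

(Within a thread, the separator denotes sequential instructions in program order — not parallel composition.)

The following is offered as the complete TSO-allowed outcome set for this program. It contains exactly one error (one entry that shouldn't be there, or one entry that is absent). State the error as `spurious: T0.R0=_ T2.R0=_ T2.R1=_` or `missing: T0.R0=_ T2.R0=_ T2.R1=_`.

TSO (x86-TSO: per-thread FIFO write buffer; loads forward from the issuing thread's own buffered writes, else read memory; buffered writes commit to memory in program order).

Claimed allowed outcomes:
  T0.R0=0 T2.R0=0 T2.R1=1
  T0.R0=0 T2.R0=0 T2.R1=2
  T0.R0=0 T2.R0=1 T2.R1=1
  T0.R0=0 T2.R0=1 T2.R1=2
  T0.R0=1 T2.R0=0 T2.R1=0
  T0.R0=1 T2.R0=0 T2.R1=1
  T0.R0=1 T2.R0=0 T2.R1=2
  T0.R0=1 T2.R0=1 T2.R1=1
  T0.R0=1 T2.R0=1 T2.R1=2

missing: T0.R0=0 T2.R0=0 T2.R1=0

outcome vector order: (T0.R0,T2.R0,T2.R1)
TSO: 10 outcomes — {<0 0 0>; <0 0 1>; <0 0 2>; <0 1 1>; <0 1 2>; <1 0 0>; <1 0 1>; <1 0 2>; <1 1 1>; <1 1 2>}
TSO∖claimed = {<0 0 0>}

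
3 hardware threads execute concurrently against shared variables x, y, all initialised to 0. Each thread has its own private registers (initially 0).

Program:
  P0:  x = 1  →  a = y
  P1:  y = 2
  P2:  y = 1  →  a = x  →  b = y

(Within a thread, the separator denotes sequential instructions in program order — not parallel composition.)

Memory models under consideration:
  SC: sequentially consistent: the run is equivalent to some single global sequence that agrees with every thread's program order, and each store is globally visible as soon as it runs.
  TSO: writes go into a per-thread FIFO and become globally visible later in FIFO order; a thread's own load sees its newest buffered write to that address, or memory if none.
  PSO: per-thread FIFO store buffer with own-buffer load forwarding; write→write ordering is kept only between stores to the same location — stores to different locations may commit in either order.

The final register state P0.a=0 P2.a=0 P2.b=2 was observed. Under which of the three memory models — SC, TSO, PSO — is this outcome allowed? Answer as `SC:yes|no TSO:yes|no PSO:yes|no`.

outcome vector order: (P0.a,P2.a,P2.b)
under SC → <0 1 1>, <0 1 2>, <1 0 1>, <1 0 2>, <1 1 1>, <1 1 2>, <2 0 1>, <2 0 2>, <2 1 1>, <2 1 2>
under TSO → <0 0 1>, <0 0 2>, <0 1 1>, <0 1 2>, <1 0 1>, <1 0 2>, <1 1 1>, <1 1 2>, <2 0 1>, <2 0 2>, <2 1 1>, <2 1 2>
under PSO → <0 0 1>, <0 0 2>, <0 1 1>, <0 1 2>, <1 0 1>, <1 0 2>, <1 1 1>, <1 1 2>, <2 0 1>, <2 0 2>, <2 1 1>, <2 1 2>
target <0 0 2> ∈ {TSO,PSO}

SC:no TSO:yes PSO:yes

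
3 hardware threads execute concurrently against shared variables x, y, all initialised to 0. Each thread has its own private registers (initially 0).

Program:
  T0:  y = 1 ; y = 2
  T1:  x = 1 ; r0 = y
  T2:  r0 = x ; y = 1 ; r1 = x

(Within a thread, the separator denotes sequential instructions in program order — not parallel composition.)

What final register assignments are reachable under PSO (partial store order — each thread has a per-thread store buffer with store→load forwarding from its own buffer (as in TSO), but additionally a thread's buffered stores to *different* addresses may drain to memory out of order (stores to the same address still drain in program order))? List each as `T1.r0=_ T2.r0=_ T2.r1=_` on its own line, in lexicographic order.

outcome vector order: (T1.r0,T2.r0,T2.r1)
|PSO outcomes| = 9

T1.r0=0 T2.r0=0 T2.r1=0
T1.r0=0 T2.r0=0 T2.r1=1
T1.r0=0 T2.r0=1 T2.r1=1
T1.r0=1 T2.r0=0 T2.r1=0
T1.r0=1 T2.r0=0 T2.r1=1
T1.r0=1 T2.r0=1 T2.r1=1
T1.r0=2 T2.r0=0 T2.r1=0
T1.r0=2 T2.r0=0 T2.r1=1
T1.r0=2 T2.r0=1 T2.r1=1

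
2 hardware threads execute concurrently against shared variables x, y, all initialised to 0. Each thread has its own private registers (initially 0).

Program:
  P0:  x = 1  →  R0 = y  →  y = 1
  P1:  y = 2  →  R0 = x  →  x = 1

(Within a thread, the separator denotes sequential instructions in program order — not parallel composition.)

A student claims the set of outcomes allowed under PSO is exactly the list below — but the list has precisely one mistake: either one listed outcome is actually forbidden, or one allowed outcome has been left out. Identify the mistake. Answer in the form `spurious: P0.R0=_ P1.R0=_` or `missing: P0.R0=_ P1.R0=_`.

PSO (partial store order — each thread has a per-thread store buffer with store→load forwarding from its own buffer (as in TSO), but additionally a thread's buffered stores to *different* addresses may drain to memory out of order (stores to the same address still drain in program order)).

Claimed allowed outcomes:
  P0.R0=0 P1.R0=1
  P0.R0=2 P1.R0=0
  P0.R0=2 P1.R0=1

missing: P0.R0=0 P1.R0=0

outcome vector order: (P0.R0,P1.R0)
PSO (4): <0 0>, <0 1>, <2 0>, <2 1>
PSO∖claimed = {<0 0>}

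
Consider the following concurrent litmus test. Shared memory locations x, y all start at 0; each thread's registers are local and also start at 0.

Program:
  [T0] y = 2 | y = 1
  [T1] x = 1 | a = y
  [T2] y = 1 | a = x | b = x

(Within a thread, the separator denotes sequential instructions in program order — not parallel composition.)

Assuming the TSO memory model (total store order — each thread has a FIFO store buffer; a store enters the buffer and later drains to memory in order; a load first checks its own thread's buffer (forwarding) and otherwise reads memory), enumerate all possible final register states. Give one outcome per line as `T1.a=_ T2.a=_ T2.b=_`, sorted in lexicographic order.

T1.a=0 T2.a=0 T2.b=0
T1.a=0 T2.a=0 T2.b=1
T1.a=0 T2.a=1 T2.b=1
T1.a=1 T2.a=0 T2.b=0
T1.a=1 T2.a=0 T2.b=1
T1.a=1 T2.a=1 T2.b=1
T1.a=2 T2.a=0 T2.b=0
T1.a=2 T2.a=0 T2.b=1
T1.a=2 T2.a=1 T2.b=1

outcome vector order: (T1.a,T2.a,T2.b)
|TSO outcomes| = 9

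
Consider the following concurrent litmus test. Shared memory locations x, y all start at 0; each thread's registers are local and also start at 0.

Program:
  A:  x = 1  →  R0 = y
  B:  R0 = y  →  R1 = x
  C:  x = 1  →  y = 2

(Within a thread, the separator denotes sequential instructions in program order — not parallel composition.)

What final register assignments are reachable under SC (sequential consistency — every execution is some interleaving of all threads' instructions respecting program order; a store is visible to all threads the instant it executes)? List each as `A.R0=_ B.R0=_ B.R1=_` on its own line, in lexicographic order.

A.R0=0 B.R0=0 B.R1=0
A.R0=0 B.R0=0 B.R1=1
A.R0=0 B.R0=2 B.R1=1
A.R0=2 B.R0=0 B.R1=0
A.R0=2 B.R0=0 B.R1=1
A.R0=2 B.R0=2 B.R1=1

outcome vector order: (A.R0,B.R0,B.R1)
|SC outcomes| = 6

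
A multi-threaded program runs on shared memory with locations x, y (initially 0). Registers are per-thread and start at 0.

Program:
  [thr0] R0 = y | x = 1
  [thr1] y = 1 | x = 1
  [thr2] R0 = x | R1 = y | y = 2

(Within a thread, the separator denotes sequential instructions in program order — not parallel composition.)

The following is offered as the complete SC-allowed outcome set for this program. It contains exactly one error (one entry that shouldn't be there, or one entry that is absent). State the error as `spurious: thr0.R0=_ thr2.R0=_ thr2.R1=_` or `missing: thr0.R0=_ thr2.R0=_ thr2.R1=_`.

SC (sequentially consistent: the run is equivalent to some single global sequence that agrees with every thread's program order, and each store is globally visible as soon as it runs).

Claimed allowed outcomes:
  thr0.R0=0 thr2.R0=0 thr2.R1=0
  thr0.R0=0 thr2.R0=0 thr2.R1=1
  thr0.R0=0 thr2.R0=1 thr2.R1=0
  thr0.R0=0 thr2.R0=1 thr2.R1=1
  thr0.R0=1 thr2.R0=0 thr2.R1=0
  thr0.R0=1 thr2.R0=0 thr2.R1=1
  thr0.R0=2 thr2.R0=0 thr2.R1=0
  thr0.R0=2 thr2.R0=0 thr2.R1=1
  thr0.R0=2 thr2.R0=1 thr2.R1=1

outcome vector order: (thr0.R0,thr2.R0,thr2.R1)
[SC] allowed = {0/0/0; 0/0/1; 0/1/0; 0/1/1; 1/0/0; 1/0/1; 1/1/1; 2/0/0; 2/0/1; 2/1/1}
SC∖claimed = {1/1/1}

missing: thr0.R0=1 thr2.R0=1 thr2.R1=1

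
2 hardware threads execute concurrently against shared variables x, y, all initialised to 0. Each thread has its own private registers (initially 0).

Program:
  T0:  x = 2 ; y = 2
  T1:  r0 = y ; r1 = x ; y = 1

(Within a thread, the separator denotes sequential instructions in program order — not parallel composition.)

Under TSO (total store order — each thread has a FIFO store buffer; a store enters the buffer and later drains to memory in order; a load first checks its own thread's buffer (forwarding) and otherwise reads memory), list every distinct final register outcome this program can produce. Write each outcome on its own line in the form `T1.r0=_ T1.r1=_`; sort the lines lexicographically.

outcome vector order: (T1.r0,T1.r1)
|TSO outcomes| = 3

T1.r0=0 T1.r1=0
T1.r0=0 T1.r1=2
T1.r0=2 T1.r1=2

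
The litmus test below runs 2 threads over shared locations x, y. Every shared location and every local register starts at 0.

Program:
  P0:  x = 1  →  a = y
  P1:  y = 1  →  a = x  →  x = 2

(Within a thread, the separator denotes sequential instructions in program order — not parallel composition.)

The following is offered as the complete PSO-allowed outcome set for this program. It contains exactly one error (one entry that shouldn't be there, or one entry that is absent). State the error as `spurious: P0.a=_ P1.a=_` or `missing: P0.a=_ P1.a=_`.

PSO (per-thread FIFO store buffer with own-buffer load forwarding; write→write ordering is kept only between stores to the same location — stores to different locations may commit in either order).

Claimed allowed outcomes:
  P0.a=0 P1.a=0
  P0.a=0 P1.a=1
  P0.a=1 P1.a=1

outcome vector order: (P0.a,P1.a)
PSO (4): (0,0), (0,1), (1,0), (1,1)
PSO∖claimed = {(1,0)}

missing: P0.a=1 P1.a=0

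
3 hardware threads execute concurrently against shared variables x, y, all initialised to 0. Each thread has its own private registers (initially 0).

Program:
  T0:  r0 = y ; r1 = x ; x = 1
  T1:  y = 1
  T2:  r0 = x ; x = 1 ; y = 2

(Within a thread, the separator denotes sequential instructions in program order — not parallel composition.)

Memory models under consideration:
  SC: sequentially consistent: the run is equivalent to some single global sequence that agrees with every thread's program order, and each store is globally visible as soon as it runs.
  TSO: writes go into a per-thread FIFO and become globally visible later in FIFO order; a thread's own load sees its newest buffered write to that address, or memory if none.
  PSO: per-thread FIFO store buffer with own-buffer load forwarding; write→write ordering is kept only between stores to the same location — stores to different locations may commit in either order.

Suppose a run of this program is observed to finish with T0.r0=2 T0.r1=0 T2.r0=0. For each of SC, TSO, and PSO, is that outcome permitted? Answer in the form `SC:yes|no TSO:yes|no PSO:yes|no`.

SC:no TSO:no PSO:yes

outcome vector order: (T0.r0,T0.r1,T2.r0)
[SC] allowed = {000 001 010 100 101 110 210}
[TSO] allowed = {000 001 010 100 101 110 210}
[PSO] allowed = {000 001 010 100 101 110 200 210}
target 200 ∈ {PSO}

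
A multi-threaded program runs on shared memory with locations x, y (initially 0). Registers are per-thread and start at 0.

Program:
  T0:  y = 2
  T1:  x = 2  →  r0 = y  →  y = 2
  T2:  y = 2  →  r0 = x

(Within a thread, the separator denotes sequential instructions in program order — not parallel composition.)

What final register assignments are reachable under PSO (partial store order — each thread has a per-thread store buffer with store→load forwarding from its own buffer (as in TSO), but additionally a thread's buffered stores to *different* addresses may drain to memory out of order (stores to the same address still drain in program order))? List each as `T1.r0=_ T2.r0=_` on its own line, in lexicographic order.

T1.r0=0 T2.r0=0
T1.r0=0 T2.r0=2
T1.r0=2 T2.r0=0
T1.r0=2 T2.r0=2

outcome vector order: (T1.r0,T2.r0)
|PSO outcomes| = 4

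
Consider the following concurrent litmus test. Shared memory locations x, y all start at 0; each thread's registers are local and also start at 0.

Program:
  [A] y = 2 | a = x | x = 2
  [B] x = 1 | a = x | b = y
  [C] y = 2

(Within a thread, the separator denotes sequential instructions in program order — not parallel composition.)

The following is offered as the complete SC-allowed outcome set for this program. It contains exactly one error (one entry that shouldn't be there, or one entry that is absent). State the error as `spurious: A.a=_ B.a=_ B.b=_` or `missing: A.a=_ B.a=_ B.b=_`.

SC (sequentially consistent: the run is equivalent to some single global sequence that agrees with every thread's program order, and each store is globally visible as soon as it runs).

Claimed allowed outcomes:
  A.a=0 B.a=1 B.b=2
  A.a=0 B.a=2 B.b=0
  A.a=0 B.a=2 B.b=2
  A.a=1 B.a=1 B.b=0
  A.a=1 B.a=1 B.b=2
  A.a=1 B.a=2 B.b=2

spurious: A.a=0 B.a=2 B.b=0

outcome vector order: (A.a,B.a,B.b)
under SC → 0/1/2; 0/2/2; 1/1/0; 1/1/2; 1/2/2
claimed∖SC = {0/2/0}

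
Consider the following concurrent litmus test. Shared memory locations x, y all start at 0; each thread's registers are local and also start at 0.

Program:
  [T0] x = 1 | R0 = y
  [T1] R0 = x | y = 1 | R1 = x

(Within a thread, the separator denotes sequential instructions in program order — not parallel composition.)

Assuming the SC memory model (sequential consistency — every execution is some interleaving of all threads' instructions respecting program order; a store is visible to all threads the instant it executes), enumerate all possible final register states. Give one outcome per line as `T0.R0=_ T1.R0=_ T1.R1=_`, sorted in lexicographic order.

T0.R0=0 T1.R0=0 T1.R1=1
T0.R0=0 T1.R0=1 T1.R1=1
T0.R0=1 T1.R0=0 T1.R1=0
T0.R0=1 T1.R0=0 T1.R1=1
T0.R0=1 T1.R0=1 T1.R1=1

outcome vector order: (T0.R0,T1.R0,T1.R1)
|SC outcomes| = 5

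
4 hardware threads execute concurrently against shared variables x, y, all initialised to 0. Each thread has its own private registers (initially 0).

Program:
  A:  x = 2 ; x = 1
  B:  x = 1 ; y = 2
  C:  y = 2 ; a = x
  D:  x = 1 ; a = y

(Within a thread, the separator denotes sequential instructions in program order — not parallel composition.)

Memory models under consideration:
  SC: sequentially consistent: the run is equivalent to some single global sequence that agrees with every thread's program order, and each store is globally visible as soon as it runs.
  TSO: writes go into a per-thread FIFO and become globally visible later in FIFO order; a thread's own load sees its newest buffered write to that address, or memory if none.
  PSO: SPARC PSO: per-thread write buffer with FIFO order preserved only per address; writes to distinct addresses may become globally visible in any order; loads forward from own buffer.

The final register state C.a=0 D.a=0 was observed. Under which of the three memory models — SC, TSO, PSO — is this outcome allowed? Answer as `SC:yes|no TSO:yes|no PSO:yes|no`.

SC:no TSO:yes PSO:yes

outcome vector order: (C.a,D.a)
under SC → 0/2, 1/0, 1/2, 2/0, 2/2
under TSO → 0/0, 0/2, 1/0, 1/2, 2/0, 2/2
under PSO → 0/0, 0/2, 1/0, 1/2, 2/0, 2/2
target 0/0 ∈ {TSO,PSO}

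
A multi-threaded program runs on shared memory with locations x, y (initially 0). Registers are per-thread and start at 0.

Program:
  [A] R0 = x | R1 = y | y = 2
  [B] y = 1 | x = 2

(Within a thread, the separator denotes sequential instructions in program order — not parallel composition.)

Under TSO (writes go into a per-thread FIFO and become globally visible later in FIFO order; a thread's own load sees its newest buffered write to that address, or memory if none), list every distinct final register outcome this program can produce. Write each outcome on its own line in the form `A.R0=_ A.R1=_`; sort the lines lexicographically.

A.R0=0 A.R1=0
A.R0=0 A.R1=1
A.R0=2 A.R1=1

outcome vector order: (A.R0,A.R1)
|TSO outcomes| = 3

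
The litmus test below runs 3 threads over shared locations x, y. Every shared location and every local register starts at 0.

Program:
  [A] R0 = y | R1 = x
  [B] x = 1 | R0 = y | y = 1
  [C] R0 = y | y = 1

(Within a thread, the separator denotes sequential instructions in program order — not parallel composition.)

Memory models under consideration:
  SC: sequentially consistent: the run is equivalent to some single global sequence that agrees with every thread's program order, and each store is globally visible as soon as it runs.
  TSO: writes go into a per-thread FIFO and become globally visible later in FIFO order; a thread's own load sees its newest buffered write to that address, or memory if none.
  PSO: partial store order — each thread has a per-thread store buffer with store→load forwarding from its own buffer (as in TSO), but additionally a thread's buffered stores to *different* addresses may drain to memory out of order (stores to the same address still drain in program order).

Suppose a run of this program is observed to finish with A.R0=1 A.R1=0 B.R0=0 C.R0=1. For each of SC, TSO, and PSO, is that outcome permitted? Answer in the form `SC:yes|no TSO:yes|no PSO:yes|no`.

outcome vector order: (A.R0,A.R1,B.R0,C.R0)
SC (10): 0/0/0/0 0/0/0/1 0/0/1/0 0/1/0/0 0/1/0/1 0/1/1/0 1/0/1/0 1/1/0/0 1/1/0/1 1/1/1/0
TSO (11): 0/0/0/0 0/0/0/1 0/0/1/0 0/1/0/0 0/1/0/1 0/1/1/0 1/0/0/0 1/0/1/0 1/1/0/0 1/1/0/1 1/1/1/0
PSO (12): 0/0/0/0 0/0/0/1 0/0/1/0 0/1/0/0 0/1/0/1 0/1/1/0 1/0/0/0 1/0/0/1 1/0/1/0 1/1/0/0 1/1/0/1 1/1/1/0
target 1/0/0/1 ∈ {PSO}

SC:no TSO:no PSO:yes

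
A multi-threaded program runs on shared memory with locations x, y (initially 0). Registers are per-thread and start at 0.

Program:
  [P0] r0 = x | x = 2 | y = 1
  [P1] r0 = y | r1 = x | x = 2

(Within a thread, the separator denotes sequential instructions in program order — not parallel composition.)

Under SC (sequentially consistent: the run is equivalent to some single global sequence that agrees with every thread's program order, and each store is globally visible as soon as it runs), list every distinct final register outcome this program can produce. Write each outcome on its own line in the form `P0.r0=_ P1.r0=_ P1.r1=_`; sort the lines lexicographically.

P0.r0=0 P1.r0=0 P1.r1=0
P0.r0=0 P1.r0=0 P1.r1=2
P0.r0=0 P1.r0=1 P1.r1=2
P0.r0=2 P1.r0=0 P1.r1=0

outcome vector order: (P0.r0,P1.r0,P1.r1)
|SC outcomes| = 4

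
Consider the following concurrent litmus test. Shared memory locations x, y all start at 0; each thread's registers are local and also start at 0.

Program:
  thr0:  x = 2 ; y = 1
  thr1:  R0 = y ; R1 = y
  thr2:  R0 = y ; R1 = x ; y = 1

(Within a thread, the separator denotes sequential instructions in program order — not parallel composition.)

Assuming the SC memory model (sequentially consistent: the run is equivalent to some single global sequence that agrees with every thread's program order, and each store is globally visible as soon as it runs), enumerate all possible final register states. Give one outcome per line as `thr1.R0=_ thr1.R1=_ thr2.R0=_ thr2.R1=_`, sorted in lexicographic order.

outcome vector order: (thr1.R0,thr1.R1,thr2.R0,thr2.R1)
|SC outcomes| = 9

thr1.R0=0 thr1.R1=0 thr2.R0=0 thr2.R1=0
thr1.R0=0 thr1.R1=0 thr2.R0=0 thr2.R1=2
thr1.R0=0 thr1.R1=0 thr2.R0=1 thr2.R1=2
thr1.R0=0 thr1.R1=1 thr2.R0=0 thr2.R1=0
thr1.R0=0 thr1.R1=1 thr2.R0=0 thr2.R1=2
thr1.R0=0 thr1.R1=1 thr2.R0=1 thr2.R1=2
thr1.R0=1 thr1.R1=1 thr2.R0=0 thr2.R1=0
thr1.R0=1 thr1.R1=1 thr2.R0=0 thr2.R1=2
thr1.R0=1 thr1.R1=1 thr2.R0=1 thr2.R1=2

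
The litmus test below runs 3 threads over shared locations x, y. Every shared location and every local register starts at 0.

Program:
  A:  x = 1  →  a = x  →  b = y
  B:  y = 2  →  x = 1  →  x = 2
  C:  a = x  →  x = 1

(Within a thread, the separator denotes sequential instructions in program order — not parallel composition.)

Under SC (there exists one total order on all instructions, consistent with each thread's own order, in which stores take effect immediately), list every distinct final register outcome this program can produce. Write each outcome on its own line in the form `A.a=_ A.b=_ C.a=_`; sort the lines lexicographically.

A.a=1 A.b=0 C.a=0
A.a=1 A.b=0 C.a=1
A.a=1 A.b=0 C.a=2
A.a=1 A.b=2 C.a=0
A.a=1 A.b=2 C.a=1
A.a=1 A.b=2 C.a=2
A.a=2 A.b=2 C.a=0
A.a=2 A.b=2 C.a=1
A.a=2 A.b=2 C.a=2

outcome vector order: (A.a,A.b,C.a)
|SC outcomes| = 9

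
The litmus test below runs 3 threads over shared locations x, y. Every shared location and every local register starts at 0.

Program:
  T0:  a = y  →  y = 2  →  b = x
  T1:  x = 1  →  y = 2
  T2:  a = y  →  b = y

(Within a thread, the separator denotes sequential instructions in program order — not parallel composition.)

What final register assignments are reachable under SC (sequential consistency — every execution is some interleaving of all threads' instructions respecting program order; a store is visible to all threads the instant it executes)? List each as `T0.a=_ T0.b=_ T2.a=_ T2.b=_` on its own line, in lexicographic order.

outcome vector order: (T0.a,T0.b,T2.a,T2.b)
|SC outcomes| = 9

T0.a=0 T0.b=0 T2.a=0 T2.b=0
T0.a=0 T0.b=0 T2.a=0 T2.b=2
T0.a=0 T0.b=0 T2.a=2 T2.b=2
T0.a=0 T0.b=1 T2.a=0 T2.b=0
T0.a=0 T0.b=1 T2.a=0 T2.b=2
T0.a=0 T0.b=1 T2.a=2 T2.b=2
T0.a=2 T0.b=1 T2.a=0 T2.b=0
T0.a=2 T0.b=1 T2.a=0 T2.b=2
T0.a=2 T0.b=1 T2.a=2 T2.b=2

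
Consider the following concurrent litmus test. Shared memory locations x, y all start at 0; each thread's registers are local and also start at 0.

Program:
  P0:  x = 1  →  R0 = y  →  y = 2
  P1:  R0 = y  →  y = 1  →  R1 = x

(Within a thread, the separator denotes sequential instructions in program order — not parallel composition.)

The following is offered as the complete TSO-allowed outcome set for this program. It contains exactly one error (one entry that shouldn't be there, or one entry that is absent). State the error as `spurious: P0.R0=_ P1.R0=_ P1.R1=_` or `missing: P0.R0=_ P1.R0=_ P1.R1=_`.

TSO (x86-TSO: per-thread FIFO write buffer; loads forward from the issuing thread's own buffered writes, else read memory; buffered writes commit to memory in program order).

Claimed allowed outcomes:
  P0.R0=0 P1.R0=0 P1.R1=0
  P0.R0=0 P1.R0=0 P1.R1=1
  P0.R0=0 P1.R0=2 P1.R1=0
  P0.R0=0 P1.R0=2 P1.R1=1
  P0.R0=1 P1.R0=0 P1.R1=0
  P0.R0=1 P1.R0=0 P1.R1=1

outcome vector order: (P0.R0,P1.R0,P1.R1)
[TSO] allowed = {<0 0 0> <0 0 1> <0 2 1> <1 0 0> <1 0 1>}
claimed∖TSO = {<0 2 0>}

spurious: P0.R0=0 P1.R0=2 P1.R1=0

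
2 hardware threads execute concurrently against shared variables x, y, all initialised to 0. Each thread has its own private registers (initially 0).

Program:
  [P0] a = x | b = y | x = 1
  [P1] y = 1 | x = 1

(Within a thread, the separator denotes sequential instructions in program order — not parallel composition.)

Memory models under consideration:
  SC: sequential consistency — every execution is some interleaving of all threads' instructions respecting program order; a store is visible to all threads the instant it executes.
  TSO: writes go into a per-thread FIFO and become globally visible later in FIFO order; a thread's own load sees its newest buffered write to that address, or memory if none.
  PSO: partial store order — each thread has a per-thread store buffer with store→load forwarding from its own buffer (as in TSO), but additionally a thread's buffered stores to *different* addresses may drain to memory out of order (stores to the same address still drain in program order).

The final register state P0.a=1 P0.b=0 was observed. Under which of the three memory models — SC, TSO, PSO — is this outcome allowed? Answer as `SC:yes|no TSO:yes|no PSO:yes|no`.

outcome vector order: (P0.a,P0.b)
[SC] allowed = {(0,0); (0,1); (1,1)}
[TSO] allowed = {(0,0); (0,1); (1,1)}
[PSO] allowed = {(0,0); (0,1); (1,0); (1,1)}
target (1,0) ∈ {PSO}

SC:no TSO:no PSO:yes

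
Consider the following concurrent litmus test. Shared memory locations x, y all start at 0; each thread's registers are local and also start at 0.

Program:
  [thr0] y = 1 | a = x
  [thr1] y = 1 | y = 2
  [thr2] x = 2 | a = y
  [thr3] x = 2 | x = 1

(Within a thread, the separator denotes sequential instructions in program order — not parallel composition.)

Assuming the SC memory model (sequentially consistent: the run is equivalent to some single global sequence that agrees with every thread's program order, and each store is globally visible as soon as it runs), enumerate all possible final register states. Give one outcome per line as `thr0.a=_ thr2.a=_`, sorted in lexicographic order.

thr0.a=0 thr2.a=1
thr0.a=0 thr2.a=2
thr0.a=1 thr2.a=0
thr0.a=1 thr2.a=1
thr0.a=1 thr2.a=2
thr0.a=2 thr2.a=0
thr0.a=2 thr2.a=1
thr0.a=2 thr2.a=2

outcome vector order: (thr0.a,thr2.a)
|SC outcomes| = 8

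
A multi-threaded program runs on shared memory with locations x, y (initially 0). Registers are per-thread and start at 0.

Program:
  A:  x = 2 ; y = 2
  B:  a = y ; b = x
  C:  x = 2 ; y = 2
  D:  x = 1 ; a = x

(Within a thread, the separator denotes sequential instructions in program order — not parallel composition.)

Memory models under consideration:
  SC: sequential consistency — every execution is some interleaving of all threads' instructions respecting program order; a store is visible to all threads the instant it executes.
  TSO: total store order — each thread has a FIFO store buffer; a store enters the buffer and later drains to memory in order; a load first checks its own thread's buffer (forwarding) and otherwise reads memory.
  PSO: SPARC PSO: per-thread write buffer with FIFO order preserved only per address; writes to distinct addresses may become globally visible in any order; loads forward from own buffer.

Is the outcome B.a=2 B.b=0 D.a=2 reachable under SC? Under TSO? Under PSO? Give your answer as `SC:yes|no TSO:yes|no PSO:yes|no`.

SC:no TSO:no PSO:yes

outcome vector order: (B.a,B.b,D.a)
[SC] allowed = {001 002 011 012 021 022 211 212 221 222}
[TSO] allowed = {001 002 011 012 021 022 211 212 221 222}
[PSO] allowed = {001 002 011 012 021 022 201 202 211 212 221 222}
target 202 ∈ {PSO}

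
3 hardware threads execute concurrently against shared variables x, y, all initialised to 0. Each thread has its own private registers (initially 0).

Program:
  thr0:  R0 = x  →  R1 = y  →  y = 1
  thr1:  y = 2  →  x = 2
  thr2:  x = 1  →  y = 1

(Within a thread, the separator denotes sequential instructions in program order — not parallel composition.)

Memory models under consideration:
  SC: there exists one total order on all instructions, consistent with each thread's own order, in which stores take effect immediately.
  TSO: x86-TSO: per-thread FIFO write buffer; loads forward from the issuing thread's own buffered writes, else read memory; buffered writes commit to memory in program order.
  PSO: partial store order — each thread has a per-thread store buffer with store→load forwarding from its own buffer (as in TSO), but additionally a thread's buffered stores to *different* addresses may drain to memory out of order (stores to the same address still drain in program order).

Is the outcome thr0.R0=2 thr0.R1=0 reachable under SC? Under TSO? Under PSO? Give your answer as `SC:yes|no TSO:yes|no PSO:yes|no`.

outcome vector order: (thr0.R0,thr0.R1)
SC (8): <0 0>, <0 1>, <0 2>, <1 0>, <1 1>, <1 2>, <2 1>, <2 2>
TSO (8): <0 0>, <0 1>, <0 2>, <1 0>, <1 1>, <1 2>, <2 1>, <2 2>
PSO (9): <0 0>, <0 1>, <0 2>, <1 0>, <1 1>, <1 2>, <2 0>, <2 1>, <2 2>
target <2 0> ∈ {PSO}

SC:no TSO:no PSO:yes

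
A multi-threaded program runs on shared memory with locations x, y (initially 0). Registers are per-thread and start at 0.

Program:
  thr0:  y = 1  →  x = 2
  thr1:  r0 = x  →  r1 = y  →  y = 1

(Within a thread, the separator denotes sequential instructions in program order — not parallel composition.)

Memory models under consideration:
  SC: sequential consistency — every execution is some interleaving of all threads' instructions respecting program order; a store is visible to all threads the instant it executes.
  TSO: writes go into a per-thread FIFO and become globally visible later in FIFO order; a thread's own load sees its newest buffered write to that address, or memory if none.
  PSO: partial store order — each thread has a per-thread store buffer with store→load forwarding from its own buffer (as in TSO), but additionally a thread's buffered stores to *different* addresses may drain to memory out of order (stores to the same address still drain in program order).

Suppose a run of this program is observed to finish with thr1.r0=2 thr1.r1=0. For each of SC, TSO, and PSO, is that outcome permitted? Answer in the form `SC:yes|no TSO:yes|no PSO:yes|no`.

SC:no TSO:no PSO:yes

outcome vector order: (thr1.r0,thr1.r1)
SC (3): (0,0), (0,1), (2,1)
TSO (3): (0,0), (0,1), (2,1)
PSO (4): (0,0), (0,1), (2,0), (2,1)
target (2,0) ∈ {PSO}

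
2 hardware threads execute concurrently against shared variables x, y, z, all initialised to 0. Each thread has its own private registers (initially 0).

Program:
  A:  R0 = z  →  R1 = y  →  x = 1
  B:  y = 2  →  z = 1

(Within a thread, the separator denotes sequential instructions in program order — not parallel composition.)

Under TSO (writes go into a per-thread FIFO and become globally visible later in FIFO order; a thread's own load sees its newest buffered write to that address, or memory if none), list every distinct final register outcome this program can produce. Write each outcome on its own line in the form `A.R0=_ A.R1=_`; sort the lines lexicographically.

A.R0=0 A.R1=0
A.R0=0 A.R1=2
A.R0=1 A.R1=2

outcome vector order: (A.R0,A.R1)
|TSO outcomes| = 3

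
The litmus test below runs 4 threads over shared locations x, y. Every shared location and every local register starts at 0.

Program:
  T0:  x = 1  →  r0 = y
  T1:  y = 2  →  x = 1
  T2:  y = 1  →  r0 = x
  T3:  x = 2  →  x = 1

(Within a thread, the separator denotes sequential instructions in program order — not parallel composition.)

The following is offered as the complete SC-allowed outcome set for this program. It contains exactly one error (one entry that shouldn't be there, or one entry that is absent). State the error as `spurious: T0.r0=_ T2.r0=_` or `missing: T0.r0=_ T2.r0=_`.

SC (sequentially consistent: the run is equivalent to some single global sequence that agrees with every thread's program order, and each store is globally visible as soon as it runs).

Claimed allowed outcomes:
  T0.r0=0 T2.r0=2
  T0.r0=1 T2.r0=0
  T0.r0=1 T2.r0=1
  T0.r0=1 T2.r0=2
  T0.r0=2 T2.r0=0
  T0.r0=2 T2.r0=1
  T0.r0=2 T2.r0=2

missing: T0.r0=0 T2.r0=1

outcome vector order: (T0.r0,T2.r0)
[SC] allowed = {01 02 10 11 12 20 21 22}
SC∖claimed = {01}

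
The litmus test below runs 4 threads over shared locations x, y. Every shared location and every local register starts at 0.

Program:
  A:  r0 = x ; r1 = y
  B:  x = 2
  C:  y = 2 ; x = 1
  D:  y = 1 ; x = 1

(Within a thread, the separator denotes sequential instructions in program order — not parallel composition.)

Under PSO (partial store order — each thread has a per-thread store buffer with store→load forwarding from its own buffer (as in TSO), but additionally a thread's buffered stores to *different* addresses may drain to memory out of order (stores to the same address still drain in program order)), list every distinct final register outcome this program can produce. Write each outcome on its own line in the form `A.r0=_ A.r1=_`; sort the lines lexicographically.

outcome vector order: (A.r0,A.r1)
|PSO outcomes| = 9

A.r0=0 A.r1=0
A.r0=0 A.r1=1
A.r0=0 A.r1=2
A.r0=1 A.r1=0
A.r0=1 A.r1=1
A.r0=1 A.r1=2
A.r0=2 A.r1=0
A.r0=2 A.r1=1
A.r0=2 A.r1=2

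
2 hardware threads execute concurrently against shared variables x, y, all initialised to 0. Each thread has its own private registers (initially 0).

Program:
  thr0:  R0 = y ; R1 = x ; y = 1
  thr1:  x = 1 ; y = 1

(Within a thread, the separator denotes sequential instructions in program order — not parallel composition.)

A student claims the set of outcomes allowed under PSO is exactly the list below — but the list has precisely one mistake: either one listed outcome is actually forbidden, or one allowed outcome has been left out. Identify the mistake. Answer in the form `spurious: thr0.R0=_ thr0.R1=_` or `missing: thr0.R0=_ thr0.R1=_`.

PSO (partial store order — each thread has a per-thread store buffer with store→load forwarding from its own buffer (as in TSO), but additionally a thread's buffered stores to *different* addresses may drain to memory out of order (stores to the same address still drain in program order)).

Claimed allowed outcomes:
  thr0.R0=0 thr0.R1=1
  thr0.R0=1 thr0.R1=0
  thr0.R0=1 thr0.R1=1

outcome vector order: (thr0.R0,thr0.R1)
PSO (4): (0,0); (0,1); (1,0); (1,1)
PSO∖claimed = {(0,0)}

missing: thr0.R0=0 thr0.R1=0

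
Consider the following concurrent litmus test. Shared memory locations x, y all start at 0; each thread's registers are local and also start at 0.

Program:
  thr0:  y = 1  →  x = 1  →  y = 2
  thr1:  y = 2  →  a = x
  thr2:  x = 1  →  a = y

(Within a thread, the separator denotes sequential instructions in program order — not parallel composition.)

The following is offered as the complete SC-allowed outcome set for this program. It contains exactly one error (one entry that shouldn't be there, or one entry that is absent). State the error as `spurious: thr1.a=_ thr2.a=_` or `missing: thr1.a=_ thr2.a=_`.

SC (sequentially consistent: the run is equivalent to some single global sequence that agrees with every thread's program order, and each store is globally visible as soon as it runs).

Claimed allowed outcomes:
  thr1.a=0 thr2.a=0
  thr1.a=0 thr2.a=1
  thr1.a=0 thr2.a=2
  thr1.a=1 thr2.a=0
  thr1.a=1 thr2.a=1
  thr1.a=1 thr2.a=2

outcome vector order: (thr1.a,thr2.a)
[SC] allowed = {0/1; 0/2; 1/0; 1/1; 1/2}
claimed∖SC = {0/0}

spurious: thr1.a=0 thr2.a=0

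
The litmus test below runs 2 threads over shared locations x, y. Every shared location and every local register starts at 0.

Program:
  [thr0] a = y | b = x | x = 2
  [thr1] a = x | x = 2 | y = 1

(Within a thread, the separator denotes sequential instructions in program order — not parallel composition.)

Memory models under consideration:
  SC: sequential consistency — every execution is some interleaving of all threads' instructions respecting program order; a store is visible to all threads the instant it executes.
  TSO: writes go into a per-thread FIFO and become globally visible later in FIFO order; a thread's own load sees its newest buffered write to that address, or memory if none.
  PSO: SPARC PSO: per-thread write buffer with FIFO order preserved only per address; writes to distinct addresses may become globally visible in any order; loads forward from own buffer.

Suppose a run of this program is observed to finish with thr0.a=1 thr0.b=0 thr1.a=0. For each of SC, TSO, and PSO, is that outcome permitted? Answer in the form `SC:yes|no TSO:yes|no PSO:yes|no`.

SC:no TSO:no PSO:yes

outcome vector order: (thr0.a,thr0.b,thr1.a)
SC: 4 outcomes — {(0,0,0), (0,0,2), (0,2,0), (1,2,0)}
TSO: 4 outcomes — {(0,0,0), (0,0,2), (0,2,0), (1,2,0)}
PSO: 5 outcomes — {(0,0,0), (0,0,2), (0,2,0), (1,0,0), (1,2,0)}
target (1,0,0) ∈ {PSO}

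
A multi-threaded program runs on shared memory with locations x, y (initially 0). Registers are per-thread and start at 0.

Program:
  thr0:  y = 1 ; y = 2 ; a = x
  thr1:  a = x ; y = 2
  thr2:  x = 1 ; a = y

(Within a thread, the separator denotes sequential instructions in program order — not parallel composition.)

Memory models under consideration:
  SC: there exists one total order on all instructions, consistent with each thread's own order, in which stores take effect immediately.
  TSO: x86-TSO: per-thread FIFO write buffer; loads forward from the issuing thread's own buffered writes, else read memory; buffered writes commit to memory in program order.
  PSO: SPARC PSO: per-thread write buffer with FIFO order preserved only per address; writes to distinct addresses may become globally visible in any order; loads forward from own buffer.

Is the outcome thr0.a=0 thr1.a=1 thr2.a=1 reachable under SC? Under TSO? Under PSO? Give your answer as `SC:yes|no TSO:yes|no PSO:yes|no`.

SC:no TSO:yes PSO:yes

outcome vector order: (thr0.a,thr1.a,thr2.a)
under SC → <0 0 2> <0 1 2> <1 0 0> <1 0 1> <1 0 2> <1 1 0> <1 1 1> <1 1 2>
under TSO → <0 0 0> <0 0 1> <0 0 2> <0 1 0> <0 1 1> <0 1 2> <1 0 0> <1 0 1> <1 0 2> <1 1 0> <1 1 1> <1 1 2>
under PSO → <0 0 0> <0 0 1> <0 0 2> <0 1 0> <0 1 1> <0 1 2> <1 0 0> <1 0 1> <1 0 2> <1 1 0> <1 1 1> <1 1 2>
target <0 1 1> ∈ {TSO,PSO}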